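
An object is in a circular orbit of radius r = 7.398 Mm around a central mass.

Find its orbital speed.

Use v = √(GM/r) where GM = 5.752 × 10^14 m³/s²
r = 7.398 Mm = 7.398 × 10^6 m
GM = 5.752 × 10^14 m³/s²
GM/r = (5.752 × 10^14) / (7.398 × 10^6) = 7.77507 × 10^7 m²/s²
v = √(GM/r) = 8817.64 m/s ≈ 8.818 km/s

Final answer: 8.818 km/s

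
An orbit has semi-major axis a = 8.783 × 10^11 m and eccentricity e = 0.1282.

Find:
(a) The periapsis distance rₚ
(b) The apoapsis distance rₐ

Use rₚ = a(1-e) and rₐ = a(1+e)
a = 8.783 × 10^11 m
e = 0.1282:  1 − e = 0.8718,  1 + e = 1.1282
(a) rₚ = a(1 − e) = 8.783 × 10^11 m × 0.8718 = 7.65702 × 10^11 m ≈ 7.657 × 10^11 m
(b) rₐ = a(1 + e) = 8.783 × 10^11 m × 1.1282 = 9.90898 × 10^11 m ≈ 9.909 × 10^11 m

Final answer:
(a) rₚ = 7.657 × 10^11 m
(b) rₐ = 9.909 × 10^11 m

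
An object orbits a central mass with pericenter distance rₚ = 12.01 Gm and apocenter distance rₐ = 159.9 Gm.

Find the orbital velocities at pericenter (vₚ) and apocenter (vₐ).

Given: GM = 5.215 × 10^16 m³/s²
rₚ = 12.01 Gm = 1.201 × 10^10 m
rₐ = 159.9 Gm = 1.599 × 10^11 m
GM = 5.215 × 10^16 m³/s²
a = (rₚ + rₐ)/2 = 8.5955 × 10^10 m
Vis-viva: v² = GM (2/r − 1/a)
vₚ² = 5.215 × 10^16 × (1.66528 × 10^-10 − 1.1634 × 10^-11) = 8.07772 × 10^6 m²/s²
vₚ = 2842.13 m/s ≈ 2.842 km/s
vₐ² = 5.215 × 10^16 × (1.25078 × 10^-11 − 1.1634 × 10^-11) = 45569.9 m²/s²
vₐ = 213.471 m/s ≈ 213.5 m/s

Final answer: vₚ = 2.842 km/s, vₐ = 213.5 m/s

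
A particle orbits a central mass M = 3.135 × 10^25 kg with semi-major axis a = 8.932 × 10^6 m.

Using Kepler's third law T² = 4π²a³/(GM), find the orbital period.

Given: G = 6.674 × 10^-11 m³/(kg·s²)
M = 3.135 × 10^25 kg
GM = G × M = 6.674 × 10^-11 × 3.135 × 10^25 = 2.0923 × 10^15 m³/s²
a = 8.932 × 10^6 m
a³ = 7.12601 × 10^20 m³
T = 2π √(a³/GM) = 2π √((7.12601 × 10^20) / (2.0923 × 10^15)) = 2π × 583.595 s
T = 3666.83 s ≈ 1.019 hours

Final answer: 1.019 hours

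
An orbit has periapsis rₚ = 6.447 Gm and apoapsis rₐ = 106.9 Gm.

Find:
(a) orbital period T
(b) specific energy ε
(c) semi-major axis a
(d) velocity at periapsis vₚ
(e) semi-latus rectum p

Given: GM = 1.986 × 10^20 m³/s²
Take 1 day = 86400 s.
rₚ = 6.447 Gm = 6.447 × 10^9 m
rₐ = 106.9 Gm = 1.069 × 10^11 m
GM = 1.986 × 10^20 m³/s²
a = (rₚ + rₐ)/2 = 5.66735 × 10^10 m
e = (rₐ − rₚ)/(rₐ + rₚ) = (1.00453 × 10^11) / (1.13347 × 10^11) = 0.886243
(a) a³ = 1.82029 × 10^32 m³;  T = 2π √(a³/GM) = 2π × 957371 s = 6.01534 × 10^6 s ≈ 69.62 days
(b) 2a = 1.13347 × 10^11 m;  ε = −GM/(2a) = -1.75214 × 10^9 J/kg ≈ -1.752 GJ/kg
(c) a = 5.66735 × 10^10 m ≈ 56.67 Gm
(d) vₚ² = GM (2/rₚ − 1/a) = 1.986 × 10^20 × (3.10222 × 10^-10 − 1.76449 × 10^-11) = 5.81058 × 10^10 m²/s²;  vₚ = 241051 m/s ≈ 241.1 km/s
(e) 1 − e² = 0.214573;  p = a(1 − e²) = 5.66735 × 10^10 × 0.214573 = 1.21606 × 10^10 m ≈ 12.16 Gm

Final answer:
(a) orbital period T = 69.62 days
(b) specific energy ε = -1.752 GJ/kg
(c) semi-major axis a = 56.67 Gm
(d) velocity at periapsis vₚ = 241.1 km/s
(e) semi-latus rectum p = 12.16 Gm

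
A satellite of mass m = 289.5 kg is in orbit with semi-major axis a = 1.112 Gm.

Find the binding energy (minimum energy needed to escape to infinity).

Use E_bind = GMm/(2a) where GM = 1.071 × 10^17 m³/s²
a = 1.112 Gm = 1.112 × 10^9 m
GM = 1.071 × 10^17 m³/s²
m = 289.5 kg
GMm = 1.071 × 10^17 × 289.5 = 3.10054 × 10^19 m³·kg/s²
2a = 2.224 × 10^9 m
E_bind = GMm/(2a) = 1.39413 × 10^10 J ≈ 13.94 GJ

Final answer: 13.94 GJ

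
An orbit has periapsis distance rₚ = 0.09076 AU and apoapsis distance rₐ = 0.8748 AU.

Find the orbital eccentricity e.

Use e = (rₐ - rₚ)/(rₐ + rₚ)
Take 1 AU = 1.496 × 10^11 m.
rₚ = 0.09076 AU = 1.35777 × 10^10 m
rₐ = 0.8748 AU = 1.3087 × 10^11 m
rₐ − rₚ = 1.17292 × 10^11 m
rₐ + rₚ = 1.44448 × 10^11 m
e = (rₐ − rₚ)/(rₐ + rₚ) = 0.812005

Final answer: e = 0.812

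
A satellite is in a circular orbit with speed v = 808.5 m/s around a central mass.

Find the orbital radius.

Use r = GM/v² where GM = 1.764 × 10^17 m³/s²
v = 808.5 m/s
GM = 1.764 × 10^17 m³/s²
v² = 653672 m²/s²
r = GM/v² = (1.764 × 10^17) / 653672 = 2.6986 × 10^11 m ≈ 269.9 Gm

Final answer: 269.9 Gm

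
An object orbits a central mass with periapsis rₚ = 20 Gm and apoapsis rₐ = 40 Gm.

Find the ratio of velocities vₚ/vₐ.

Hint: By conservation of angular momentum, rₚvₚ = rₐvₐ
rₚ = 20 Gm = 2 × 10^10 m
rₐ = 40 Gm = 4 × 10^10 m
rₚvₚ = rₐvₐ  ⇒  vₚ/vₐ = rₐ/rₚ
vₚ/vₐ = (4 × 10^10) / (2 × 10^10) = 2

Final answer: vₚ/vₐ = 2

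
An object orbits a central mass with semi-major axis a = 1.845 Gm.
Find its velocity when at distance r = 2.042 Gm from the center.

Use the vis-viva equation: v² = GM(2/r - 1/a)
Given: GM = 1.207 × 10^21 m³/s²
a = 1.845 Gm = 1.845 × 10^9 m
r = 2.042 Gm = 2.042 × 10^9 m
GM = 1.207 × 10^21 m³/s²
2/r − 1/a = 9.79432 × 10^-10 − 5.42005 × 10^-10 = 4.37427 × 10^-10 m⁻¹
v² = GM (2/r − 1/a) = 5.27974 × 10^11 m²/s²
v = 726618 m/s ≈ 726.6 km/s

Final answer: 726.6 km/s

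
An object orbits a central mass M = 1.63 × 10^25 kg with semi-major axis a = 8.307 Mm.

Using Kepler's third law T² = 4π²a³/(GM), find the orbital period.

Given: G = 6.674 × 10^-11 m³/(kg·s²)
M = 1.63 × 10^25 kg
GM = G × M = 6.674 × 10^-11 × 1.63 × 10^25 = 1.08786 × 10^15 m³/s²
a = 8.307 Mm = 8.307 × 10^6 m
a³ = 5.73235 × 10^20 m³
T = 2π √(a³/GM) = 2π √((5.73235 × 10^20) / (1.08786 × 10^15)) = 2π × 725.904 s
T = 4560.99 s ≈ 1.267 hours

Final answer: 1.267 hours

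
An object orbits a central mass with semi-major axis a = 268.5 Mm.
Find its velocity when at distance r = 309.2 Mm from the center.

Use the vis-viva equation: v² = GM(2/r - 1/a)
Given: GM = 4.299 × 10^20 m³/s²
a = 268.5 Mm = 2.685 × 10^8 m
r = 309.2 Mm = 3.092 × 10^8 m
GM = 4.299 × 10^20 m³/s²
2/r − 1/a = 6.46831 × 10^-9 − 3.72439 × 10^-9 = 2.74391 × 10^-9 m⁻¹
v² = GM (2/r − 1/a) = 1.17961 × 10^12 m²/s²
v = 1.0861 × 10^6 m/s ≈ 1086 km/s

Final answer: 1086 km/s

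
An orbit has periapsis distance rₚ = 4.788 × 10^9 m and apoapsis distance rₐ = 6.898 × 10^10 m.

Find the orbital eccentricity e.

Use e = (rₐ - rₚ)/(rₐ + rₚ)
rₚ = 4.788 × 10^9 m
rₐ = 6.898 × 10^10 m
rₐ − rₚ = 6.4192 × 10^10 m
rₐ + rₚ = 7.3768 × 10^10 m
e = (rₐ − rₚ)/(rₐ + rₚ) = 0.870188

Final answer: e = 0.8702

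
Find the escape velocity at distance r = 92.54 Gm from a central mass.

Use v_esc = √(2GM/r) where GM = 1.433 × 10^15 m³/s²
r = 92.54 Gm = 9.254 × 10^10 m
GM = 1.433 × 10^15 m³/s²
2GM/r = 2 × (1.433 × 10^15) / (9.254 × 10^10) = 30970.4 m²/s²
v_esc = √(2GM/r) = 175.984 m/s ≈ 176 m/s

Final answer: 176 m/s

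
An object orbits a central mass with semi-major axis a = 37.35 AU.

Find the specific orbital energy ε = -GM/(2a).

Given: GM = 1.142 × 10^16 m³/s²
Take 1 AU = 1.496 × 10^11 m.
a = 37.35 AU = 5.58756 × 10^12 m
GM = 1.142 × 10^16 m³/s²
2a = 1.11751 × 10^13 m
ε = −GM/(2a) = -1021.91 J/kg ≈ -1.022 kJ/kg

Final answer: -1.022 kJ/kg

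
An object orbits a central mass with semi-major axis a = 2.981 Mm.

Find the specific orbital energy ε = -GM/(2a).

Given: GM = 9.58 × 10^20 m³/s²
a = 2.981 Mm = 2.981 × 10^6 m
GM = 9.58 × 10^20 m³/s²
2a = 5.962 × 10^6 m
ε = −GM/(2a) = -1.60684 × 10^14 J/kg ≈ -1.607 × 10^5 GJ/kg

Final answer: -1.607 × 10^5 GJ/kg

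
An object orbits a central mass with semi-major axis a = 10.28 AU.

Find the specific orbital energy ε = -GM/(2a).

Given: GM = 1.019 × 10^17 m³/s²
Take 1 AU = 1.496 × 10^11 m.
a = 10.28 AU = 1.53789 × 10^12 m
GM = 1.019 × 10^17 m³/s²
2a = 3.07578 × 10^12 m
ε = −GM/(2a) = -33129.9 J/kg ≈ -33.13 kJ/kg

Final answer: -33.13 kJ/kg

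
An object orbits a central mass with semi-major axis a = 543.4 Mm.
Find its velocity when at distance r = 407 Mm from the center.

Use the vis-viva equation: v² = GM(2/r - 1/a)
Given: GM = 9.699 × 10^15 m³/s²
a = 543.4 Mm = 5.434 × 10^8 m
r = 407 Mm = 4.07 × 10^8 m
GM = 9.699 × 10^15 m³/s²
2/r − 1/a = 4.914 × 10^-9 − 1.84026 × 10^-9 = 3.07374 × 10^-9 m⁻¹
v² = GM (2/r − 1/a) = 2.98122 × 10^7 m²/s²
v = 5460.06 m/s ≈ 5.46 km/s

Final answer: 5.46 km/s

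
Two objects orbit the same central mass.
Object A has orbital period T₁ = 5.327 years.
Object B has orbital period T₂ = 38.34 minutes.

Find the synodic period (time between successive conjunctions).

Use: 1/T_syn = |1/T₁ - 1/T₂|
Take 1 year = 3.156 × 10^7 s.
T₁ = 5.327 years = 1.6812 × 10^8 s
T₂ = 38.34 minutes = 2300.4 s
1/T₁ = 5.94813 × 10^-9 s⁻¹
1/T₂ = 0.000434707 s⁻¹
|1/T₁ − 1/T₂| = 0.000434701 s⁻¹
T_syn = 1 / |1/T₁ − 1/T₂| = 2300.43 s ≈ 38.34 minutes

Final answer: T_syn = 38.34 minutes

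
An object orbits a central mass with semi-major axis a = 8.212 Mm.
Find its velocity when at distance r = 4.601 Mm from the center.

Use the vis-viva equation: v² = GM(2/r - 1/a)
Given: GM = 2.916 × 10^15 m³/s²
a = 8.212 Mm = 8.212 × 10^6 m
r = 4.601 Mm = 4.601 × 10^6 m
GM = 2.916 × 10^15 m³/s²
2/r − 1/a = 4.34688 × 10^-7 − 1.21773 × 10^-7 = 3.12915 × 10^-7 m⁻¹
v² = GM (2/r − 1/a) = 9.1246 × 10^8 m²/s²
v = 30207 m/s ≈ 30.21 km/s

Final answer: 30.21 km/s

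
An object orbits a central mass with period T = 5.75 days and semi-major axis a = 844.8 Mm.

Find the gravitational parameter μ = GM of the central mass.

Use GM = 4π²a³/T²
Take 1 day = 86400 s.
T = 5.75 days = 496800 s
a = 844.8 Mm = 8.448 × 10^8 m
a³ = 6.02923 × 10^26 m³
T² = 2.4681 × 10^11 s²
GM = 4π² × (6.02923 × 10^26) / (2.4681 × 10^11) = 9.64402 × 10^16 m³/s²
GM ≈ 9.644 × 10^16 m³/s²

Final answer: GM = 9.644 × 10^16 m³/s²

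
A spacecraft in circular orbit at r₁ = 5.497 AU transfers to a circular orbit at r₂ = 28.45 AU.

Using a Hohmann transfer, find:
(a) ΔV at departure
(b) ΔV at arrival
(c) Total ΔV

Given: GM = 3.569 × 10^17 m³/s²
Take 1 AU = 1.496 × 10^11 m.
r₁ = 5.497 AU = 8.22351 × 10^11 m
r₂ = 28.45 AU = 4.25612 × 10^12 m
GM = 3.569 × 10^17 m³/s²
Transfer ellipse: a_t = (r₁ + r₂)/2 = 2.53924 × 10^12 m
Circular speed at r₁: v₁ = √(GM/r₁) = 658.786 m/s
Transfer speed at r₁ (periapsis): v₁ₜ = √(GM(2/r₁ − 1/a_t)) = 852.904 m/s
(a) ΔV₁ = v₁ₜ − v₁ = 194.117 m/s ≈ 194.1 m/s
Circular speed at r₂: v₂ = √(GM/r₂) = 289.579 m/s
Transfer speed at r₂ (apoapsis): v₂ₜ = √(GM(2/r₂ − 1/a_t)) = 164.795 m/s
(b) ΔV₂ = v₂ − v₂ₜ = 124.784 m/s ≈ 124.8 m/s
(c) ΔV_total = ΔV₁ + ΔV₂ = 318.901 m/s ≈ 318.9 m/s

Final answer:
(a) ΔV₁ = 194.1 m/s
(b) ΔV₂ = 124.8 m/s
(c) ΔV_total = 318.9 m/s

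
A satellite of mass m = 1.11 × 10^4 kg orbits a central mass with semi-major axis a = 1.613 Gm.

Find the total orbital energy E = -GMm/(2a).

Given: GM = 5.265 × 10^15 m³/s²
a = 1.613 Gm = 1.613 × 10^9 m
GM = 5.265 × 10^15 m³/s²
2a = 3.226 × 10^9 m
GMm = 5.265 × 10^15 × 11100 = 5.84415 × 10^19 m³·kg/s²
E = −GMm/(2a) = -1.81158 × 10^10 J ≈ -18.12 GJ

Final answer: -18.12 GJ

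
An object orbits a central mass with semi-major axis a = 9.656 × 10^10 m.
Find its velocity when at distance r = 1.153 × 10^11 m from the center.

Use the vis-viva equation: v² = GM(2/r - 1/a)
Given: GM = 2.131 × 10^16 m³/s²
a = 9.656 × 10^10 m
r = 1.153 × 10^11 m
GM = 2.131 × 10^16 m³/s²
2/r − 1/a = 1.73461 × 10^-11 − 1.03563 × 10^-11 = 6.9898 × 10^-12 m⁻¹
v² = GM (2/r − 1/a) = 148953 m²/s²
v = 385.944 m/s ≈ 385.9 m/s

Final answer: 385.9 m/s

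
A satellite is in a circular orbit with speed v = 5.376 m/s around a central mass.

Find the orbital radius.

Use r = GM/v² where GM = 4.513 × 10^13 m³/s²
v = 5.376 m/s
GM = 4.513 × 10^13 m³/s²
v² = 28.9014 m²/s²
r = GM/v² = (4.513 × 10^13) / 28.9014 = 1.56152 × 10^12 m ≈ 1.562 Tm

Final answer: 1.562 Tm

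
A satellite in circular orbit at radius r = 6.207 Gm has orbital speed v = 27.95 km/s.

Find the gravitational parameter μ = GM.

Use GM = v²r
r = 6.207 Gm = 6.207 × 10^9 m
v = 27.95 km/s = 27950 m/s
v² = 7.81202 × 10^8 m²/s²
GM = v²r = 7.81202 × 10^8 × 6.207 × 10^9 = 4.84892 × 10^18 m³/s²
GM ≈ 4.849 × 10^18 m³/s²

Final answer: GM = 4.849 × 10^18 m³/s²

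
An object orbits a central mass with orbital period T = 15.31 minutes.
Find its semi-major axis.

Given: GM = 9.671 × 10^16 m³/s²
T = 15.31 minutes = 918.6 s
GM = 9.671 × 10^16 m³/s²
Kepler's third law: a³ = GM T² / (4π²)
T² = 843826 s²
a³ = (9.671 × 10^16) × 843826 / (4π²) = 2.06711 × 10^21 m³
a = (a³)^(1/3) = 1.27386 × 10^7 m ≈ 12.74 Mm

Final answer: 12.74 Mm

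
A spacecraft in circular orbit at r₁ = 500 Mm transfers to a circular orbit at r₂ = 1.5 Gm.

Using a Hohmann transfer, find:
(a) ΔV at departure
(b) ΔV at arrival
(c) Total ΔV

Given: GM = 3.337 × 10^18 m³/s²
r₁ = 500 Mm = 5 × 10^8 m
r₂ = 1.5 Gm = 1.5 × 10^9 m
GM = 3.337 × 10^18 m³/s²
Transfer ellipse: a_t = (r₁ + r₂)/2 = 1 × 10^9 m
Circular speed at r₁: v₁ = √(GM/r₁) = 81694.6 m/s
Transfer speed at r₁ (periapsis): v₁ₜ = √(GM(2/r₁ − 1/a_t)) = 100055 m/s
(a) ΔV₁ = v₁ₜ − v₁ = 18360.4 m/s ≈ 18.36 km/s
Circular speed at r₂: v₂ = √(GM/r₂) = 47166.4 m/s
Transfer speed at r₂ (apoapsis): v₂ₜ = √(GM(2/r₂ − 1/a_t)) = 33351.7 m/s
(b) ΔV₂ = v₂ − v₂ₜ = 13814.7 m/s ≈ 13.81 km/s
(c) ΔV_total = ΔV₁ + ΔV₂ = 32175.1 m/s ≈ 32.18 km/s

Final answer:
(a) ΔV₁ = 18.36 km/s
(b) ΔV₂ = 13.81 km/s
(c) ΔV_total = 32.18 km/s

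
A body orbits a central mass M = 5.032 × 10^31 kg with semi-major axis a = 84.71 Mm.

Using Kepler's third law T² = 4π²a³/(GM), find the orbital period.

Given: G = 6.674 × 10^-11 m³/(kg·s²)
M = 5.032 × 10^31 kg
GM = G × M = 6.674 × 10^-11 × 5.032 × 10^31 = 3.35836 × 10^21 m³/s²
a = 84.71 Mm = 8.471 × 10^7 m
a³ = 6.07861 × 10^23 m³
T = 2π √(a³/GM) = 2π √((6.07861 × 10^23) / (3.35836 × 10^21)) = 2π × 13.4536 s
T = 84.5315 s ≈ 1.409 minutes

Final answer: 1.409 minutes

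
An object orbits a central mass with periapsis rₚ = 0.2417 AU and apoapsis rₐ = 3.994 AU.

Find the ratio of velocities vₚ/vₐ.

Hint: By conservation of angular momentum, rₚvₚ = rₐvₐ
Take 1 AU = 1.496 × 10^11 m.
rₚ = 0.2417 AU = 3.61583 × 10^10 m
rₐ = 3.994 AU = 5.97502 × 10^11 m
rₚvₚ = rₐvₐ  ⇒  vₚ/vₐ = rₐ/rₚ
vₚ/vₐ = (5.97502 × 10^11) / (3.61583 × 10^10) = 16.5246

Final answer: vₚ/vₐ = 16.52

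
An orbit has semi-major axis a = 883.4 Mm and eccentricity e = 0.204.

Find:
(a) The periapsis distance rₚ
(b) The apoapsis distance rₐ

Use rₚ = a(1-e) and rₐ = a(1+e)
a = 883.4 Mm = 8.834 × 10^8 m
e = 0.204:  1 − e = 0.796,  1 + e = 1.204
(a) rₚ = a(1 − e) = 8.834 × 10^8 m × 0.796 = 7.03186 × 10^8 m ≈ 703.2 Mm
(b) rₐ = a(1 + e) = 8.834 × 10^8 m × 1.204 = 1.06361 × 10^9 m ≈ 1.064 Gm

Final answer:
(a) rₚ = 703.2 Mm
(b) rₐ = 1.064 Gm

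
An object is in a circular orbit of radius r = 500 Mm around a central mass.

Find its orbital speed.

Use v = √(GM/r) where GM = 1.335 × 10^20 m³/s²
r = 500 Mm = 5 × 10^8 m
GM = 1.335 × 10^20 m³/s²
GM/r = (1.335 × 10^20) / (5 × 10^8) = 2.67 × 10^11 m²/s²
v = √(GM/r) = 516720 m/s ≈ 516.7 km/s

Final answer: 516.7 km/s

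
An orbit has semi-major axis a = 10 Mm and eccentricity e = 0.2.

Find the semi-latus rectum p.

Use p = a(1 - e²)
a = 10 Mm = 1 × 10^7 m
e = 0.2,  e² = 0.04,  1 − e² = 0.96
p = a(1 − e²) = 1 × 10^7 m × 0.96 = 9.6 × 10^6 m ≈ 9.6 Mm

Final answer: p = 9.6 Mm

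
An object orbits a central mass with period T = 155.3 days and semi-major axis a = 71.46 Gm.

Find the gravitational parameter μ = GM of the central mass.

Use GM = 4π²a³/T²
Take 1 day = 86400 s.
T = 155.3 days = 1.34179 × 10^7 s
a = 71.46 Gm = 7.146 × 10^10 m
a³ = 3.64913 × 10^32 m³
T² = 1.80041 × 10^14 s²
GM = 4π² × (3.64913 × 10^32) / (1.80041 × 10^14) = 8.00163 × 10^19 m³/s²
GM ≈ 8.002 × 10^19 m³/s²

Final answer: GM = 8.002 × 10^19 m³/s²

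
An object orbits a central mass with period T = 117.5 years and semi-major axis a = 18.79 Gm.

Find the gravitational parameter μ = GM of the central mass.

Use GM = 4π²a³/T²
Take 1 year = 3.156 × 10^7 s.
T = 117.5 years = 3.7083 × 10^9 s
a = 18.79 Gm = 1.879 × 10^10 m
a³ = 6.63407 × 10^30 m³
T² = 1.37515 × 10^19 s²
GM = 4π² × (6.63407 × 10^30) / (1.37515 × 10^19) = 1.90454 × 10^13 m³/s²
GM ≈ 1.905 × 10^13 m³/s²

Final answer: GM = 1.905 × 10^13 m³/s²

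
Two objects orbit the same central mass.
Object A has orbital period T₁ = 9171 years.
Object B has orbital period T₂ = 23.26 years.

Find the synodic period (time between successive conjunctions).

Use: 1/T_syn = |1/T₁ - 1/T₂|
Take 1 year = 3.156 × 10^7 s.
T₁ = 9171 years = 2.89437 × 10^11 s
T₂ = 23.26 years = 7.34086 × 10^8 s
1/T₁ = 3.45499 × 10^-12 s⁻¹
1/T₂ = 1.36224 × 10^-9 s⁻¹
|1/T₁ − 1/T₂| = 1.35878 × 10^-9 s⁻¹
T_syn = 1 / |1/T₁ − 1/T₂| = 7.35952 × 10^8 s ≈ 23.32 years

Final answer: T_syn = 23.32 years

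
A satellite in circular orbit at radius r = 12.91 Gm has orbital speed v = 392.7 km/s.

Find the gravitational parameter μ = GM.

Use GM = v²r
r = 12.91 Gm = 1.291 × 10^10 m
v = 392.7 km/s = 392700 m/s
v² = 1.54213 × 10^11 m²/s²
GM = v²r = 1.54213 × 10^11 × 1.291 × 10^10 = 1.99089 × 10^21 m³/s²
GM ≈ 1.991 × 10^21 m³/s²

Final answer: GM = 1.991 × 10^21 m³/s²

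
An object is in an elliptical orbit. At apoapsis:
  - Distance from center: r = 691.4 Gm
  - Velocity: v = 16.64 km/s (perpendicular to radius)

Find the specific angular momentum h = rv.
r = 691.4 Gm = 6.914 × 10^11 m
v = 16.64 km/s = 16640 m/s
h = rv = 6.914 × 10^11 × 16640 = 1.15049 × 10^16 m²/s ≈ 1.15 × 10^16 m²/s

Final answer: h = 1.15 × 10^16 m²/s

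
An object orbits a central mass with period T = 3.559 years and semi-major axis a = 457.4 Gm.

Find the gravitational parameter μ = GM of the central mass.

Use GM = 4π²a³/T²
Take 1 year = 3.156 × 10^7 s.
T = 3.559 years = 1.12322 × 10^8 s
a = 457.4 Gm = 4.574 × 10^11 m
a³ = 9.56948 × 10^34 m³
T² = 1.26162 × 10^16 s²
GM = 4π² × (9.56948 × 10^34) / (1.26162 × 10^16) = 2.99446 × 10^20 m³/s²
GM ≈ 2.994 × 10^20 m³/s²

Final answer: GM = 2.994 × 10^20 m³/s²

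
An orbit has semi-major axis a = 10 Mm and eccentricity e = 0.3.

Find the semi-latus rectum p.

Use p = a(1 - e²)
a = 10 Mm = 1 × 10^7 m
e = 0.3,  e² = 0.09,  1 − e² = 0.91
p = a(1 − e²) = 1 × 10^7 m × 0.91 = 9.1 × 10^6 m ≈ 9.1 Mm

Final answer: p = 9.1 Mm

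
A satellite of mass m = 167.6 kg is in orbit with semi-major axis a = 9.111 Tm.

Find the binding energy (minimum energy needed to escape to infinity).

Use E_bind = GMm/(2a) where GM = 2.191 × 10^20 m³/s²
a = 9.111 Tm = 9.111 × 10^12 m
GM = 2.191 × 10^20 m³/s²
m = 167.6 kg
GMm = 2.191 × 10^20 × 167.6 = 3.67212 × 10^22 m³·kg/s²
2a = 1.8222 × 10^13 m
E_bind = GMm/(2a) = 2.01521 × 10^9 J ≈ 2.015 GJ

Final answer: 2.015 GJ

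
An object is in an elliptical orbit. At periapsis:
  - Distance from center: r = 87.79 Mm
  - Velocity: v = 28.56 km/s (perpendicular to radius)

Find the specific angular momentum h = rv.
r = 87.79 Mm = 8.779 × 10^7 m
v = 28.56 km/s = 28560 m/s
h = rv = 8.779 × 10^7 × 28560 = 2.50728 × 10^12 m²/s ≈ 2.507 × 10^12 m²/s

Final answer: h = 2.507 × 10^12 m²/s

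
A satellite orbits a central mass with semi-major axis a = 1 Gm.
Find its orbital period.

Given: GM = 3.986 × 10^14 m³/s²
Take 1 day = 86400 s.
a = 1 Gm = 1 × 10^9 m
GM = 3.986 × 10^14 m³/s²
a³ = 1 × 10^27 m³
T = 2π √(a³/GM) = 2π √((1 × 10^27) / (3.986 × 10^14)) = 2π × 1.58391 × 10^6 s
T = 9.95202 × 10^6 s ≈ 115.2 days

Final answer: 115.2 days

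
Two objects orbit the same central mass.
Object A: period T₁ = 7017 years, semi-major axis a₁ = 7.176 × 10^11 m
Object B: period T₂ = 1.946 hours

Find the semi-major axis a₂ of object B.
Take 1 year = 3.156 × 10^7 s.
T₁ = 7017 years = 2.21457 × 10^11 s
T₂ = 1.946 hours = 7005.6 s
a₁ = 7.176 × 10^11 m
Kepler's third law: (T₂/T₁)² = (a₂/a₁)³  ⇒  a₂ = a₁ (T₂/T₁)^(2/3)
T₂/T₁ = 3.16342 × 10^-8
(T₂/T₁)^(2/3) = 1.00024 × 10^-5
a₂ = 7.176 × 10^11 m × 1.00024 × 10^-5 = 7.17773 × 10^6 m ≈ 7.178 × 10^6 m

Final answer: a₂ = 7.178 × 10^6 m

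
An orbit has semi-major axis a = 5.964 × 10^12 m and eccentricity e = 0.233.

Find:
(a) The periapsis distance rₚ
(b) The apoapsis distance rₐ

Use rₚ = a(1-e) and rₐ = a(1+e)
a = 5.964 × 10^12 m
e = 0.233:  1 − e = 0.767,  1 + e = 1.233
(a) rₚ = a(1 − e) = 5.964 × 10^12 m × 0.767 = 4.57439 × 10^12 m ≈ 4.574 × 10^12 m
(b) rₐ = a(1 + e) = 5.964 × 10^12 m × 1.233 = 7.35361 × 10^12 m ≈ 7.354 × 10^12 m

Final answer:
(a) rₚ = 4.574 × 10^12 m
(b) rₐ = 7.354 × 10^12 m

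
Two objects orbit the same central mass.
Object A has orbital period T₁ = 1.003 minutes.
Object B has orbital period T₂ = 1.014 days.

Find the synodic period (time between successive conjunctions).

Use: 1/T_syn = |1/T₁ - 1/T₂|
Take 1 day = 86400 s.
T₁ = 1.003 minutes = 60.18 s
T₂ = 1.014 days = 87609.6 s
1/T₁ = 0.0166168 s⁻¹
1/T₂ = 1.14143 × 10^-5 s⁻¹
|1/T₁ − 1/T₂| = 0.0166054 s⁻¹
T_syn = 1 / |1/T₁ − 1/T₂| = 60.2214 s ≈ 1.004 minutes

Final answer: T_syn = 1.004 minutes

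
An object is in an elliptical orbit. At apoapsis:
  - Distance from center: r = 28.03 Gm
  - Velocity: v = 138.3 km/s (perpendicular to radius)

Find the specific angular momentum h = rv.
r = 28.03 Gm = 2.803 × 10^10 m
v = 138.3 km/s = 138300 m/s
h = rv = 2.803 × 10^10 × 138300 = 3.87655 × 10^15 m²/s ≈ 3.877 × 10^15 m²/s

Final answer: h = 3.877 × 10^15 m²/s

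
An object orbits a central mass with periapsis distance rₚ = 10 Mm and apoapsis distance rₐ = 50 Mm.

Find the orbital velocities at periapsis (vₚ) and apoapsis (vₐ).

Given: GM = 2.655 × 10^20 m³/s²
rₚ = 10 Mm = 1 × 10^7 m
rₐ = 50 Mm = 5 × 10^7 m
GM = 2.655 × 10^20 m³/s²
a = (rₚ + rₐ)/2 = 3 × 10^7 m
Vis-viva: v² = GM (2/r − 1/a)
vₚ² = 2.655 × 10^20 × (2 × 10^-7 − 3.33333 × 10^-8) = 4.425 × 10^13 m²/s²
vₚ = 6.65207 × 10^6 m/s ≈ 6652 km/s
vₐ² = 2.655 × 10^20 × (4 × 10^-8 − 3.33333 × 10^-8) = 1.77 × 10^12 m²/s²
vₐ = 1.33041 × 10^6 m/s ≈ 1330 km/s

Final answer: vₚ = 6652 km/s, vₐ = 1330 km/s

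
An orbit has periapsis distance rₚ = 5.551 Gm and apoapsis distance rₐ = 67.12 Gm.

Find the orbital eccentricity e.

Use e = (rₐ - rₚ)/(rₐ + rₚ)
rₚ = 5.551 Gm = 5.551 × 10^9 m
rₐ = 67.12 Gm = 6.712 × 10^10 m
rₐ − rₚ = 6.1569 × 10^10 m
rₐ + rₚ = 7.2671 × 10^10 m
e = (rₐ − rₚ)/(rₐ + rₚ) = 0.847229

Final answer: e = 0.8472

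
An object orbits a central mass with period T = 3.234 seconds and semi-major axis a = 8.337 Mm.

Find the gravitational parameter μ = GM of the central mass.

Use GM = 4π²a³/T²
T = 3.234 seconds
a = 8.337 Mm = 8.337 × 10^6 m
a³ = 5.79468 × 10^20 m³
T² = 10.4588 s²
GM = 4π² × (5.79468 × 10^20) / 10.4588 = 2.1873 × 10^21 m³/s²
GM ≈ 2.187 × 10^21 m³/s²

Final answer: GM = 2.187 × 10^21 m³/s²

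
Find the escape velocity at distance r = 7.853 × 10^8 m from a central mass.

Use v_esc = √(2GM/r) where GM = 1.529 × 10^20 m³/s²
r = 7.853 × 10^8 m
GM = 1.529 × 10^20 m³/s²
2GM/r = 2 × (1.529 × 10^20) / (7.853 × 10^8) = 3.89405 × 10^11 m²/s²
v_esc = √(2GM/r) = 624023 m/s ≈ 624 km/s

Final answer: 624 km/s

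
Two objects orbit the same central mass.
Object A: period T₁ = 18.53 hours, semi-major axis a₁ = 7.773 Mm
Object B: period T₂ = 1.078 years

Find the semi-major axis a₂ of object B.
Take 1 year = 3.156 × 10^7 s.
T₁ = 18.53 hours = 66708 s
T₂ = 1.078 years = 3.40217 × 10^7 s
a₁ = 7.773 Mm = 7.773 × 10^6 m
Kepler's third law: (T₂/T₁)² = (a₂/a₁)³  ⇒  a₂ = a₁ (T₂/T₁)^(2/3)
T₂/T₁ = 510.009
(T₂/T₁)^(2/3) = 63.834
a₂ = 7.773 × 10^6 m × 63.834 = 4.96181 × 10^8 m ≈ 496.2 Mm

Final answer: a₂ = 496.2 Mm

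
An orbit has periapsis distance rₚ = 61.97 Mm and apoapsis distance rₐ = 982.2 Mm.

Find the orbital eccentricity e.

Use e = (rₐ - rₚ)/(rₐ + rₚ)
rₚ = 61.97 Mm = 6.197 × 10^7 m
rₐ = 982.2 Mm = 9.822 × 10^8 m
rₐ − rₚ = 9.2023 × 10^8 m
rₐ + rₚ = 1.04417 × 10^9 m
e = (rₐ − rₚ)/(rₐ + rₚ) = 0.881303

Final answer: e = 0.8813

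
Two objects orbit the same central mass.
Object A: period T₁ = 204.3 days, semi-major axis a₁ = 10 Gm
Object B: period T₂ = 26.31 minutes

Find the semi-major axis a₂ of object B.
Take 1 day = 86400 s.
T₁ = 204.3 days = 1.76515 × 10^7 s
T₂ = 26.31 minutes = 1578.6 s
a₁ = 10 Gm = 1 × 10^10 m
Kepler's third law: (T₂/T₁)² = (a₂/a₁)³  ⇒  a₂ = a₁ (T₂/T₁)^(2/3)
T₂/T₁ = 8.94314 × 10^-5
(T₂/T₁)^(2/3) = 0.00199983
a₂ = 1 × 10^10 m × 0.00199983 = 1.99983 × 10^7 m ≈ 20 Mm

Final answer: a₂ = 20 Mm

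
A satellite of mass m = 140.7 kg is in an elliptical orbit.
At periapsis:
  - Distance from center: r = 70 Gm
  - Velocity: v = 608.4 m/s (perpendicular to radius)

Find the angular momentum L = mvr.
r = 70 Gm = 7 × 10^10 m
v = 608.4 m/s
vr = 608.4 × 7 × 10^10 = 4.2588 × 10^13 m²/s
L = m × vr = 140.7 × 4.2588 × 10^13 = 5.99213 × 10^15 kg·m²/s ≈ 5.992 × 10^15 kg·m²/s

Final answer: L = 5.992 × 10^15 kg·m²/s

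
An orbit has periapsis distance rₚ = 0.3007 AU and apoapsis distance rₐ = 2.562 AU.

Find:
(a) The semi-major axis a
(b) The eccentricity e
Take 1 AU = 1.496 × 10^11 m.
rₚ = 0.3007 AU = 4.49847 × 10^10 m
rₐ = 2.562 AU = 3.83275 × 10^11 m
(a) a = (rₚ + rₐ)/2 = 2.1413 × 10^11 m ≈ 1.431 AU
(b) e = (rₐ − rₚ)/(rₐ + rₚ) = (3.3829 × 10^11) / (4.2826 × 10^11) = 0.789919

Final answer:
(a) a = 1.431 AU
(b) e = 0.7899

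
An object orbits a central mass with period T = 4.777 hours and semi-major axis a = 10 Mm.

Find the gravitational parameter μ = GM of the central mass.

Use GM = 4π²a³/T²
T = 4.777 hours = 17197.2 s
a = 10 Mm = 1 × 10^7 m
a³ = 1 × 10^21 m³
T² = 2.95744 × 10^8 s²
GM = 4π² × (1 × 10^21) / (2.95744 × 10^8) = 1.33489 × 10^14 m³/s²
GM ≈ 1.335 × 10^14 m³/s²

Final answer: GM = 1.335 × 10^14 m³/s²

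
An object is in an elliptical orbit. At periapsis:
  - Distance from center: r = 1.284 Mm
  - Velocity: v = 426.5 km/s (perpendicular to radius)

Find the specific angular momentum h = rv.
r = 1.284 Mm = 1.284 × 10^6 m
v = 426.5 km/s = 426500 m/s
h = rv = 1.284 × 10^6 × 426500 = 5.47626 × 10^11 m²/s ≈ 5.476 × 10^11 m²/s

Final answer: h = 5.476 × 10^11 m²/s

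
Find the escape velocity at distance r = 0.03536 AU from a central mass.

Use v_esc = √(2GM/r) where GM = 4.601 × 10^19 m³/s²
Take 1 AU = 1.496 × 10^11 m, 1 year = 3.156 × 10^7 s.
r = 0.03536 AU = 5.28986 × 10^9 m
GM = 4.601 × 10^19 m³/s²
2GM/r = 2 × (4.601 × 10^19) / (5.28986 × 10^9) = 1.73956 × 10^10 m²/s²
v_esc = √(2GM/r) = 131892 m/s ≈ 27.82 AU/year

Final answer: 27.82 AU/year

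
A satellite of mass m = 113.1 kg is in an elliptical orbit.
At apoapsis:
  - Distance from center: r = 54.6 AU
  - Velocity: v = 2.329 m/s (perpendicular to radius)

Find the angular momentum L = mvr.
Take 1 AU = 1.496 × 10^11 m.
r = 54.6 AU = 8.16816 × 10^12 m
v = 2.329 m/s
vr = 2.329 × 8.16816 × 10^12 = 1.90236 × 10^13 m²/s
L = m × vr = 113.1 × 1.90236 × 10^13 = 2.15157 × 10^15 kg·m²/s ≈ 2.152 × 10^15 kg·m²/s

Final answer: L = 2.152 × 10^15 kg·m²/s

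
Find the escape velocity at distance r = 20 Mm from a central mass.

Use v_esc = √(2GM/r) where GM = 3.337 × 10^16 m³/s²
r = 20 Mm = 2 × 10^7 m
GM = 3.337 × 10^16 m³/s²
2GM/r = 2 × (3.337 × 10^16) / (2 × 10^7) = 3.337 × 10^9 m²/s²
v_esc = √(2GM/r) = 57766.8 m/s ≈ 57.77 km/s

Final answer: 57.77 km/s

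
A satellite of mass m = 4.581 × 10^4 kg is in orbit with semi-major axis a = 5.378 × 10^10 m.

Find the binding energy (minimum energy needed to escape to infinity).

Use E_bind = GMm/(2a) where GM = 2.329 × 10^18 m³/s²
a = 5.378 × 10^10 m
GM = 2.329 × 10^18 m³/s²
m = 4.581 × 10^4 kg
GMm = 2.329 × 10^18 × 45810 = 1.06691 × 10^23 m³·kg/s²
2a = 1.0756 × 10^11 m
E_bind = GMm/(2a) = 9.91925 × 10^11 J ≈ 991.9 GJ

Final answer: 991.9 GJ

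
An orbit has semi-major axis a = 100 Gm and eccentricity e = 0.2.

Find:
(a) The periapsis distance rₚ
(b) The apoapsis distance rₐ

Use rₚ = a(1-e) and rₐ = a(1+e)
a = 100 Gm = 1 × 10^11 m
e = 0.2:  1 − e = 0.8,  1 + e = 1.2
(a) rₚ = a(1 − e) = 1 × 10^11 m × 0.8 = 8 × 10^10 m ≈ 80 Gm
(b) rₐ = a(1 + e) = 1 × 10^11 m × 1.2 = 1.2 × 10^11 m ≈ 120 Gm

Final answer:
(a) rₚ = 80 Gm
(b) rₐ = 120 Gm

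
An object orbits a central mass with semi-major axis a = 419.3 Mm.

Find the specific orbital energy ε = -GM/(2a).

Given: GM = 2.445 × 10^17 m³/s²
a = 419.3 Mm = 4.193 × 10^8 m
GM = 2.445 × 10^17 m³/s²
2a = 8.386 × 10^8 m
ε = −GM/(2a) = -2.91557 × 10^8 J/kg ≈ -291.6 MJ/kg

Final answer: -291.6 MJ/kg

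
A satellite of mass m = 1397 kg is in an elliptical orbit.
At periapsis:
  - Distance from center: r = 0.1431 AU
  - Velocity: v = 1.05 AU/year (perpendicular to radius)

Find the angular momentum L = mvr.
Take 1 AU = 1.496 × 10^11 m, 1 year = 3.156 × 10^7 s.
r = 0.1431 AU = 2.14078 × 10^10 m
v = 1.05 AU/year = 4977.19 m/s
vr = 4977.19 × 2.14078 × 10^10 = 1.0655 × 10^14 m²/s
L = m × vr = 1397 × 1.0655 × 10^14 = 1.48851 × 10^17 kg·m²/s ≈ 1.489 × 10^17 kg·m²/s

Final answer: L = 1.489 × 10^17 kg·m²/s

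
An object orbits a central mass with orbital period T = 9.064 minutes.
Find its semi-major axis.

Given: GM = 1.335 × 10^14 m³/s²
T = 9.064 minutes = 543.84 s
GM = 1.335 × 10^14 m³/s²
Kepler's third law: a³ = GM T² / (4π²)
T² = 295762 s²
a³ = (1.335 × 10^14) × 295762 / (4π²) = 1.00015 × 10^18 m³
a = (a³)^(1/3) = 1.00005 × 10^6 m ≈ 1 Mm

Final answer: 1 Mm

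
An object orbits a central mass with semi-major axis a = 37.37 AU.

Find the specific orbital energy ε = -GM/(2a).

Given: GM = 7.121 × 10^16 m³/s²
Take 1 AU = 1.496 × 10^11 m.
a = 37.37 AU = 5.59055 × 10^12 m
GM = 7.121 × 10^16 m³/s²
2a = 1.11811 × 10^13 m
ε = −GM/(2a) = -6368.78 J/kg ≈ -6.369 kJ/kg

Final answer: -6.369 kJ/kg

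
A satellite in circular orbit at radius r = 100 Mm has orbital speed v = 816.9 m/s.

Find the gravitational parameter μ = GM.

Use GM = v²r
r = 100 Mm = 1 × 10^8 m
v = 816.9 m/s
v² = 667326 m²/s²
GM = v²r = 667326 × 1 × 10^8 = 6.67326 × 10^13 m³/s²
GM ≈ 6.673 × 10^13 m³/s²

Final answer: GM = 6.673 × 10^13 m³/s²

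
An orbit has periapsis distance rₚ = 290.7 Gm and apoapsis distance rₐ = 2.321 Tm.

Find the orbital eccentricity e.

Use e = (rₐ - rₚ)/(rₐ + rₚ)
rₚ = 290.7 Gm = 2.907 × 10^11 m
rₐ = 2.321 Tm = 2.321 × 10^12 m
rₐ − rₚ = 2.0303 × 10^12 m
rₐ + rₚ = 2.6117 × 10^12 m
e = (rₐ − rₚ)/(rₐ + rₚ) = 0.777386

Final answer: e = 0.7774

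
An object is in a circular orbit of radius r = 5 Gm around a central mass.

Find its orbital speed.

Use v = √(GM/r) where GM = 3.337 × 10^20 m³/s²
r = 5 Gm = 5 × 10^9 m
GM = 3.337 × 10^20 m³/s²
GM/r = (3.337 × 10^20) / (5 × 10^9) = 6.674 × 10^10 m²/s²
v = √(GM/r) = 258341 m/s ≈ 258.3 km/s

Final answer: 258.3 km/s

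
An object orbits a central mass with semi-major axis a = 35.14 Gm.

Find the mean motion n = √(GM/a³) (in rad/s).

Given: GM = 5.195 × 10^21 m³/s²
a = 35.14 Gm = 3.514 × 10^10 m
GM = 5.195 × 10^21 m³/s²
a³ = 4.33916 × 10^31 m³
GM/a³ = (5.195 × 10^21) / (4.33916 × 10^31) = 1.19724 × 10^-10 s⁻²
n = √(GM/a³) = 1.09418 × 10^-5 rad/s ≈ 1.094 × 10^-5 rad/s

Final answer: n = 1.094 × 10^-5 rad/s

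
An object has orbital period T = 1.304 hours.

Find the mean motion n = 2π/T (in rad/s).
T = 1.304 hours = 4694.4 s
n = 2π / 4694.4 s = 0.00133844 rad/s ≈ 0.001338 rad/s

Final answer: n = 0.001338 rad/s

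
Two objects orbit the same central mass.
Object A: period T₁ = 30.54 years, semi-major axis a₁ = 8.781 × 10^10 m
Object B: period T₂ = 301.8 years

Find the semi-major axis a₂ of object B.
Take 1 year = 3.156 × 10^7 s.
T₁ = 30.54 years = 9.63842 × 10^8 s
T₂ = 301.8 years = 9.52481 × 10^9 s
a₁ = 8.781 × 10^10 m
Kepler's third law: (T₂/T₁)² = (a₂/a₁)³  ⇒  a₂ = a₁ (T₂/T₁)^(2/3)
T₂/T₁ = 9.88212
(T₂/T₁)^(2/3) = 4.60504
a₂ = 8.781 × 10^10 m × 4.60504 = 4.04369 × 10^11 m ≈ 4.044 × 10^11 m

Final answer: a₂ = 4.044 × 10^11 m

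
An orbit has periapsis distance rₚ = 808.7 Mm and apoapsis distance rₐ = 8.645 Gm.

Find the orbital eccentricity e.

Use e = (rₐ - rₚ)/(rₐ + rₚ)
rₚ = 808.7 Mm = 8.087 × 10^8 m
rₐ = 8.645 Gm = 8.645 × 10^9 m
rₐ − rₚ = 7.8363 × 10^9 m
rₐ + rₚ = 9.4537 × 10^9 m
e = (rₐ − rₚ)/(rₐ + rₚ) = 0.828914

Final answer: e = 0.8289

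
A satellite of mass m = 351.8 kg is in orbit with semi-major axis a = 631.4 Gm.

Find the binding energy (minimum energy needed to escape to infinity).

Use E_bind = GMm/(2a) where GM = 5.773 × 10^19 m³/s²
a = 631.4 Gm = 6.314 × 10^11 m
GM = 5.773 × 10^19 m³/s²
m = 351.8 kg
GMm = 5.773 × 10^19 × 351.8 = 2.03094 × 10^22 m³·kg/s²
2a = 1.2628 × 10^12 m
E_bind = GMm/(2a) = 1.60828 × 10^10 J ≈ 16.08 GJ

Final answer: 16.08 GJ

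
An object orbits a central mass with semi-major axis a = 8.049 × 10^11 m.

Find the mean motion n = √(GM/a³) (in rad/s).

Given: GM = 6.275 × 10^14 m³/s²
a = 8.049 × 10^11 m
GM = 6.275 × 10^14 m³/s²
a³ = 5.21466 × 10^35 m³
GM/a³ = (6.275 × 10^14) / (5.21466 × 10^35) = 1.20334 × 10^-21 s⁻²
n = √(GM/a³) = 3.46892 × 10^-11 rad/s ≈ 3.469 × 10^-11 rad/s

Final answer: n = 3.469 × 10^-11 rad/s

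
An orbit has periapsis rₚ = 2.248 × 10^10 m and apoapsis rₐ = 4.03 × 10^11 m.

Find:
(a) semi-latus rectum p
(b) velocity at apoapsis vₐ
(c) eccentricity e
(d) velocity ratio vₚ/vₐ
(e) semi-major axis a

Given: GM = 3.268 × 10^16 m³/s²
rₚ = 2.248 × 10^10 m
rₐ = 4.03 × 10^11 m
GM = 3.268 × 10^16 m³/s²
a = (rₚ + rₐ)/2 = 2.1274 × 10^11 m
e = (rₐ − rₚ)/(rₐ + rₚ) = (3.8052 × 10^11) / (4.2548 × 10^11) = 0.894331
(a) 1 − e² = 0.200172;  p = a(1 − e²) = 2.1274 × 10^11 × 0.200172 = 4.25846 × 10^10 m ≈ 4.258 × 10^10 m
(b) vₐ² = GM (2/rₐ − 1/a) = 3.268 × 10^16 × (4.96278 × 10^-12 − 4.70057 × 10^-12) = 8568.88 m²/s²;  vₐ = 92.5683 m/s ≈ 92.57 m/s
(c) e = 0.894331 ≈ 0.8943
(d) vₚ/vₐ = rₐ/rₚ (angular momentum) = (4.03 × 10^11) / (2.248 × 10^10) = 17.927 ≈ 17.93
(e) a = 2.1274 × 10^11 m ≈ 2.127 × 10^11 m

Final answer:
(a) semi-latus rectum p = 4.258 × 10^10 m
(b) velocity at apoapsis vₐ = 92.57 m/s
(c) eccentricity e = 0.8943
(d) velocity ratio vₚ/vₐ = 17.93
(e) semi-major axis a = 2.127 × 10^11 m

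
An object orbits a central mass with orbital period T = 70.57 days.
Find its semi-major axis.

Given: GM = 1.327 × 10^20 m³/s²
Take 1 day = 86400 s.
T = 70.57 days = 6.09725 × 10^6 s
GM = 1.327 × 10^20 m³/s²
Kepler's third law: a³ = GM T² / (4π²)
T² = 3.71764 × 10^13 s²
a³ = (1.327 × 10^20) × (3.71764 × 10^13) / (4π²) = 1.24962 × 10^32 m³
a = (a³)^(1/3) = 4.9995 × 10^10 m ≈ 49.99 Gm

Final answer: 49.99 Gm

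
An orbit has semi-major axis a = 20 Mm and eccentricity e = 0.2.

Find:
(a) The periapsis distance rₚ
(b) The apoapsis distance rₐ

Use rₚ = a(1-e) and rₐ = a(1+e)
a = 20 Mm = 2 × 10^7 m
e = 0.2:  1 − e = 0.8,  1 + e = 1.2
(a) rₚ = a(1 − e) = 2 × 10^7 m × 0.8 = 1.6 × 10^7 m ≈ 16 Mm
(b) rₐ = a(1 + e) = 2 × 10^7 m × 1.2 = 2.4 × 10^7 m ≈ 24 Mm

Final answer:
(a) rₚ = 16 Mm
(b) rₐ = 24 Mm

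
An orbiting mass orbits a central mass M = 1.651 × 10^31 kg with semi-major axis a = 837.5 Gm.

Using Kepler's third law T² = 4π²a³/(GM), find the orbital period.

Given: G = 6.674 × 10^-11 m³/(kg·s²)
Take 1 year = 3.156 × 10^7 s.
M = 1.651 × 10^31 kg
GM = G × M = 6.674 × 10^-11 × 1.651 × 10^31 = 1.10188 × 10^21 m³/s²
a = 837.5 Gm = 8.375 × 10^11 m
a³ = 5.87428 × 10^35 m³
T = 2π √(a³/GM) = 2π √((5.87428 × 10^35) / (1.10188 × 10^21)) = 2π × 2.30893 × 10^7 s
T = 1.45074 × 10^8 s ≈ 4.597 years

Final answer: 4.597 years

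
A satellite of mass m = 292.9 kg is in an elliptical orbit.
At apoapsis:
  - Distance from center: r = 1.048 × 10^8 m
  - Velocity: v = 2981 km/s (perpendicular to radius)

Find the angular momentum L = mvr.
r = 1.048 × 10^8 m
v = 2981 km/s = 2.981 × 10^6 m/s
vr = 2.981 × 10^6 × 1.048 × 10^8 = 3.12409 × 10^14 m²/s
L = m × vr = 292.9 × 3.12409 × 10^14 = 9.15045 × 10^16 kg·m²/s ≈ 9.15 × 10^16 kg·m²/s

Final answer: L = 9.15 × 10^16 kg·m²/s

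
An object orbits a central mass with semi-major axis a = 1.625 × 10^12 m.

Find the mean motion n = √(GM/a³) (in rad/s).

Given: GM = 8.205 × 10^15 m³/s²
a = 1.625 × 10^12 m
GM = 8.205 × 10^15 m³/s²
a³ = 4.29102 × 10^36 m³
GM/a³ = (8.205 × 10^15) / (4.29102 × 10^36) = 1.91213 × 10^-21 s⁻²
n = √(GM/a³) = 4.3728 × 10^-11 rad/s ≈ 4.373 × 10^-11 rad/s

Final answer: n = 4.373 × 10^-11 rad/s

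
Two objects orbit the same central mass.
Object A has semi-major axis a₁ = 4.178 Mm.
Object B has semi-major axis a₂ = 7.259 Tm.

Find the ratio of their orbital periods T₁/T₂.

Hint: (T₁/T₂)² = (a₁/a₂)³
a₁ = 4.178 Mm = 4.178 × 10^6 m
a₂ = 7.259 Tm = 7.259 × 10^12 m
a₁/a₂ = 5.75561 × 10^-7
T₁/T₂ = (a₁/a₂)^(3/2) = (5.75561 × 10^-7)^1.5 = 4.36654 × 10^-10

Final answer: T₁/T₂ = 4.367 × 10^-10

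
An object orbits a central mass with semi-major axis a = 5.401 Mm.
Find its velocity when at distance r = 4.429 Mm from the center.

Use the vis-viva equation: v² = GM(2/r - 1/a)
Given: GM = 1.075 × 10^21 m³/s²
a = 5.401 Mm = 5.401 × 10^6 m
r = 4.429 Mm = 4.429 × 10^6 m
GM = 1.075 × 10^21 m³/s²
2/r − 1/a = 4.51569 × 10^-7 − 1.85151 × 10^-7 = 2.66418 × 10^-7 m⁻¹
v² = GM (2/r − 1/a) = 2.864 × 10^14 m²/s²
v = 1.69233 × 10^7 m/s ≈ 1.692 × 10^4 km/s

Final answer: 1.692 × 10^4 km/s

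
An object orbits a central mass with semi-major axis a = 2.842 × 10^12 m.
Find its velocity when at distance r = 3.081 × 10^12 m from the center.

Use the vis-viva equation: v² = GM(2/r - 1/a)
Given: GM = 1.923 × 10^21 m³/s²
a = 2.842 × 10^12 m
r = 3.081 × 10^12 m
GM = 1.923 × 10^21 m³/s²
2/r − 1/a = 6.4914 × 10^-13 − 3.51865 × 10^-13 = 2.97275 × 10^-13 m⁻¹
v² = GM (2/r − 1/a) = 5.7166 × 10^8 m²/s²
v = 23909.4 m/s ≈ 23.91 km/s

Final answer: 23.91 km/s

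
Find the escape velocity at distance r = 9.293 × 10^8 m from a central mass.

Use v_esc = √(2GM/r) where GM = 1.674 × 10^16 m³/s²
r = 9.293 × 10^8 m
GM = 1.674 × 10^16 m³/s²
2GM/r = 2 × (1.674 × 10^16) / (9.293 × 10^8) = 3.60271 × 10^7 m²/s²
v_esc = √(2GM/r) = 6002.26 m/s ≈ 6.002 km/s

Final answer: 6.002 km/s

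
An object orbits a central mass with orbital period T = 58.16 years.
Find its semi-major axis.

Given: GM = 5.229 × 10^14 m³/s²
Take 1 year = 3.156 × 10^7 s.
T = 58.16 years = 1.83553 × 10^9 s
GM = 5.229 × 10^14 m³/s²
Kepler's third law: a³ = GM T² / (4π²)
T² = 3.36917 × 10^18 s²
a³ = (5.229 × 10^14) × (3.36917 × 10^18) / (4π²) = 4.46254 × 10^31 m³
a = (a³)^(1/3) = 3.54699 × 10^10 m ≈ 3.547 × 10^10 m

Final answer: 3.547 × 10^10 m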